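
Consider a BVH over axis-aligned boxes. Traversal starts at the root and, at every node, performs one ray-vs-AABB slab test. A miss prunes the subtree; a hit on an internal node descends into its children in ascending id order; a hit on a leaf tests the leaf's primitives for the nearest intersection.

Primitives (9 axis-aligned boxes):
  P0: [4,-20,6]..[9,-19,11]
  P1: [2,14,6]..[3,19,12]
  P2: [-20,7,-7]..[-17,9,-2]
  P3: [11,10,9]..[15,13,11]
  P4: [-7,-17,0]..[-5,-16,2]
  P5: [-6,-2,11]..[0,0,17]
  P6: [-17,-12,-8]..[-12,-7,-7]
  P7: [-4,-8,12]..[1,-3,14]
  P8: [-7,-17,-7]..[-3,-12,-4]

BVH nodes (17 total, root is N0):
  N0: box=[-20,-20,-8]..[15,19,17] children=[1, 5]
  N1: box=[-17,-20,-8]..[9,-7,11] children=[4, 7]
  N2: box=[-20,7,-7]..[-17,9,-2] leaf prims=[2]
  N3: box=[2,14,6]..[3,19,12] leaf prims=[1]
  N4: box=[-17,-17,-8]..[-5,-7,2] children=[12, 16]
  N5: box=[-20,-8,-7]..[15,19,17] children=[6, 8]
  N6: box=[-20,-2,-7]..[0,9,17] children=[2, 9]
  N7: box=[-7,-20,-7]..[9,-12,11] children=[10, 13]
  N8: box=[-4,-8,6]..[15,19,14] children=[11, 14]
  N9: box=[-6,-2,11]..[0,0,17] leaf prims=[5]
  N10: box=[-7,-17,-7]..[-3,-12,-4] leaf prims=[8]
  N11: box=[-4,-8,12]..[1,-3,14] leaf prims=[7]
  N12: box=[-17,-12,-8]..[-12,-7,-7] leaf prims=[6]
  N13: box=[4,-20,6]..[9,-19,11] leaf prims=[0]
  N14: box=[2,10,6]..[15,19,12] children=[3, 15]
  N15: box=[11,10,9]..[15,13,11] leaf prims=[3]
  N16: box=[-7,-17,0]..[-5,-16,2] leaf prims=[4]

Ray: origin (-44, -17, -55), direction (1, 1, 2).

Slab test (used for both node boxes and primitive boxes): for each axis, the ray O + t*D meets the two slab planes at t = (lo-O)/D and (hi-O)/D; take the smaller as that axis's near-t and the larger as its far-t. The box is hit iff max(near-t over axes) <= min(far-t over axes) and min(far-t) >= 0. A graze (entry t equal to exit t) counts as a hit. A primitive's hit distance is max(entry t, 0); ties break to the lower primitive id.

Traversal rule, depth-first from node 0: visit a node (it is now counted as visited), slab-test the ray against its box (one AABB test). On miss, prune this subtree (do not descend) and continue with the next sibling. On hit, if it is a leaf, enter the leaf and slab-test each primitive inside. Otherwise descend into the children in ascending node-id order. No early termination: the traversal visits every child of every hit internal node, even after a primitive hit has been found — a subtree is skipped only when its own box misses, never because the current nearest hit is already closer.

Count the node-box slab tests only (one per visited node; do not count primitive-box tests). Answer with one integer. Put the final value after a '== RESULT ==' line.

Walk:
N0 x:[24,59] y:[-3,36] z:[47/2,36] -> hit [24,36], descend [1, 5]
  N1 x:[27,53] y:[-3,10] z:[47/2,33] -> miss, prune
  N5 x:[24,59] y:[9,36] z:[24,36] -> hit [24,36], descend [6, 8]
    N6 x:[24,44] y:[15,26] z:[24,36] -> hit [24,26], descend [2, 9]
      N2 x:[24,27] y:[24,26] z:[24,53/2] -> hit [24,26] leaf, test {P2@t=24}
      N9 x:[38,44] y:[15,17] z:[33,36] -> miss, prune
    N8 x:[40,59] y:[9,36] z:[61/2,69/2] -> miss, prune

Summary -> nodes [0, 1, 5, 6, 2, 9, 8]; box-tests=7; leaf-entries=1; first=P2

== RESULT ==
7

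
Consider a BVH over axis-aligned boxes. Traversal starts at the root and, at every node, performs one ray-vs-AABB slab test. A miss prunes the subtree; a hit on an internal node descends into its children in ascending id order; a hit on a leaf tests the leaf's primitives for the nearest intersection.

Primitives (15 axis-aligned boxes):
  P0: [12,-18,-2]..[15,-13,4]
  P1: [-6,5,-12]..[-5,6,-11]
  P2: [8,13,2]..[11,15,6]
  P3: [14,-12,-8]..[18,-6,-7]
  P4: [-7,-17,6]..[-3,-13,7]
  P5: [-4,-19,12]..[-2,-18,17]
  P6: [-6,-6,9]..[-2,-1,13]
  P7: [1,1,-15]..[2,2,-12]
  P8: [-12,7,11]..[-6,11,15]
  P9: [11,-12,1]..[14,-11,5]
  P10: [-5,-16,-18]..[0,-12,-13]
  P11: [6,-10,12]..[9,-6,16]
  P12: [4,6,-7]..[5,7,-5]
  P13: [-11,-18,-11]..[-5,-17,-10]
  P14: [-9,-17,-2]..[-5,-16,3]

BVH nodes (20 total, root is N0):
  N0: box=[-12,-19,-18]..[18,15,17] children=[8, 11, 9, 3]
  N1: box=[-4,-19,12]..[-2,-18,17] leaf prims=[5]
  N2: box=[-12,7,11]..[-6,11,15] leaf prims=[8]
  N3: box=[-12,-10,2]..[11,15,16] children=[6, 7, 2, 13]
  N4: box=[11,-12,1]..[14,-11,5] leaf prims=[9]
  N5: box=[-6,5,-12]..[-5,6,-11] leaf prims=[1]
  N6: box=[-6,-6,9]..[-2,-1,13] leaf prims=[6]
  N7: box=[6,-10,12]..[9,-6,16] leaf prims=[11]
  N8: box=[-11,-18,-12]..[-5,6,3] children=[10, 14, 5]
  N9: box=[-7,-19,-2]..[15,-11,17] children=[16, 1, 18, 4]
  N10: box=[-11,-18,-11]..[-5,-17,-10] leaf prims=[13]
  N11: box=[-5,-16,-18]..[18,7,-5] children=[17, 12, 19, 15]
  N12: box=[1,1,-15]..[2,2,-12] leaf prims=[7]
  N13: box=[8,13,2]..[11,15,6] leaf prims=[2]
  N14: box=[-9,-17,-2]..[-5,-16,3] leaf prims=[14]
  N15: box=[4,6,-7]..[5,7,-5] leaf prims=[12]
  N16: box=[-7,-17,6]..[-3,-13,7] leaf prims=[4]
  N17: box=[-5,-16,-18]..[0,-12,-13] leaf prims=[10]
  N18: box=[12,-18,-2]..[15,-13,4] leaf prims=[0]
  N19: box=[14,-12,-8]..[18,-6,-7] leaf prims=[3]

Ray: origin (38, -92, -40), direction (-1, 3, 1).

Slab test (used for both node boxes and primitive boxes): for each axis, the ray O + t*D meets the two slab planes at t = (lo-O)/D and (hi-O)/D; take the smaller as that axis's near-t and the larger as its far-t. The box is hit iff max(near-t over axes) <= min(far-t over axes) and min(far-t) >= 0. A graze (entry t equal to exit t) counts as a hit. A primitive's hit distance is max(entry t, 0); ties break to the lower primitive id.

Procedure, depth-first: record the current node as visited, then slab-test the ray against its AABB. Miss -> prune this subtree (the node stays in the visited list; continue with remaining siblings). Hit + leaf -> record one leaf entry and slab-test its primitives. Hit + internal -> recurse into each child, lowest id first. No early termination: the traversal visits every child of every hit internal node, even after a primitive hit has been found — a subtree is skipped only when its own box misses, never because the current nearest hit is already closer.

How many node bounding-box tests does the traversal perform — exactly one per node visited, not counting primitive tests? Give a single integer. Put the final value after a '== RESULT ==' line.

Trace the traversal:
N0 x:[20,50] y:[73/3,107/3] z:[22,57] -> hit [73/3,107/3], descend [3, 8, 9, 11]
  N3 x:[27,50] y:[82/3,107/3] z:[42,56] -> miss, prune
  N8 x:[43,49] y:[74/3,98/3] z:[28,43] -> miss, prune
  N9 x:[23,45] y:[73/3,27] z:[38,57] -> miss, prune
  N11 x:[20,43] y:[76/3,33] z:[22,35] -> hit [76/3,33], descend [12, 15, 17, 19]
    N12 x:[36,37] y:[31,94/3] z:[25,28] -> miss, prune
    N15 x:[33,34] y:[98/3,33] z:[33,35] -> hit [33,33] leaf, test {P12@t=33}
    N17 x:[38,43] y:[76/3,80/3] z:[22,27] -> miss, prune
    N19 x:[20,24] y:[80/3,86/3] z:[32,33] -> miss, prune

Summary -> nodes [0, 3, 8, 9, 11, 12, 15, 17, 19]; box-tests=9; leaf-entries=1; first=P12

== RESULT ==
9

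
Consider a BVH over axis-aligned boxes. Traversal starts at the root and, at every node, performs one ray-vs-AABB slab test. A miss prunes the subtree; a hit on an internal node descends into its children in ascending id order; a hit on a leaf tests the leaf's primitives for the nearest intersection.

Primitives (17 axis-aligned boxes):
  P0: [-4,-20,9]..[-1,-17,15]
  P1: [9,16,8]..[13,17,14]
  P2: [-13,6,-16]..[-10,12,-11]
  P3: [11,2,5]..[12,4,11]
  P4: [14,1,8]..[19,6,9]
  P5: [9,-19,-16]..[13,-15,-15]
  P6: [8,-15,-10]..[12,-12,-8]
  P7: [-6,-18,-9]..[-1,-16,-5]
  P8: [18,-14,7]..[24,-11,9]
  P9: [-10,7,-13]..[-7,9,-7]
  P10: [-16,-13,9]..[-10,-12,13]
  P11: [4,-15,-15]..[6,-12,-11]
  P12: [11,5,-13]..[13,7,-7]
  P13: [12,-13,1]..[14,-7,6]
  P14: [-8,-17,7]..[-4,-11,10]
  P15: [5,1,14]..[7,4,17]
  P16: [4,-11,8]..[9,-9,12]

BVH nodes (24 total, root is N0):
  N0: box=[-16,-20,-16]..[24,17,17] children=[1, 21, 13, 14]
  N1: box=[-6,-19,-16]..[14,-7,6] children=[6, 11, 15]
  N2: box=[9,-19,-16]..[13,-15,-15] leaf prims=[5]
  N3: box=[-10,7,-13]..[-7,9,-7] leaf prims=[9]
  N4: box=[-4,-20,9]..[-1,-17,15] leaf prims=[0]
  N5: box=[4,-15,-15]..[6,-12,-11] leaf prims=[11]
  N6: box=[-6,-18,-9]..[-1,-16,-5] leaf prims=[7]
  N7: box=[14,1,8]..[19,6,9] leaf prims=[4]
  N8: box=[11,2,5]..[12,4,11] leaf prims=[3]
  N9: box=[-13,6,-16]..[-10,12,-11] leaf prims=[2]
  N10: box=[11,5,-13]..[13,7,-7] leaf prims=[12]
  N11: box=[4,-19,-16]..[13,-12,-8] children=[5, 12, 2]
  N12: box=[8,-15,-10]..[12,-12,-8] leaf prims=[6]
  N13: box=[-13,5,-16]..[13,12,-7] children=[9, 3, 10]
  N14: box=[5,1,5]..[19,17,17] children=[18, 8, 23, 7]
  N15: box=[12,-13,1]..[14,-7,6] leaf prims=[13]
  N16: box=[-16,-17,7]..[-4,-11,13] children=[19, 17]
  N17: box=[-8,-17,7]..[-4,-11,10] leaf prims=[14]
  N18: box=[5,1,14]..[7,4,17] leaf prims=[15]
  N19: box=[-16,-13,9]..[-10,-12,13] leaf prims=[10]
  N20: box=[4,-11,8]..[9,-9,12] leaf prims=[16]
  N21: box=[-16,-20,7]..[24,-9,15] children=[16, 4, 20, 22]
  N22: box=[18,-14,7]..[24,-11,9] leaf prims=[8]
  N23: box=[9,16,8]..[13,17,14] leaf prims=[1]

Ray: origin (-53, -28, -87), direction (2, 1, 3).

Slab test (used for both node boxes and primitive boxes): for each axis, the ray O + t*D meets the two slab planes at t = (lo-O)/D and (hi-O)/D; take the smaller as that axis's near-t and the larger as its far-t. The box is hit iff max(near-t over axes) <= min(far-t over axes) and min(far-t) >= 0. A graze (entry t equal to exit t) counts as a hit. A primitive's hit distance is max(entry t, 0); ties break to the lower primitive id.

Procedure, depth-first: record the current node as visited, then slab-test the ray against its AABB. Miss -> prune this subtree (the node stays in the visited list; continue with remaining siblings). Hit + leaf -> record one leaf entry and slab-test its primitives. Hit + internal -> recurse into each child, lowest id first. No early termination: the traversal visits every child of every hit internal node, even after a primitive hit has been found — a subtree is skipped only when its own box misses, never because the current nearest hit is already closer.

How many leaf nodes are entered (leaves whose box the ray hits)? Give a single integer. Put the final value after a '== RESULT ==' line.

Trace the traversal:
N0 x:[37/2,77/2] y:[8,45] z:[71/3,104/3] -> hit [71/3,104/3], descend [1, 13, 14, 21]
  N1 x:[47/2,67/2] y:[9,21] z:[71/3,31] -> miss, prune
  N13 x:[20,33] y:[33,40] z:[71/3,80/3] -> miss, prune
  N14 x:[29,36] y:[29,45] z:[92/3,104/3] -> hit [92/3,104/3], descend [7, 8, 18, 23]
    N7 x:[67/2,36] y:[29,34] z:[95/3,32] -> miss, prune
    N8 x:[32,65/2] y:[30,32] z:[92/3,98/3] -> hit [32,32] leaf, test {P3@t=32}
    N18 x:[29,30] y:[29,32] z:[101/3,104/3] -> miss, prune
    N23 x:[31,33] y:[44,45] z:[95/3,101/3] -> miss, prune
  N21 x:[37/2,77/2] y:[8,19] z:[94/3,34] -> miss, prune

9 AABB tests over nodes [0, 1, 13, 14, 7, 8, 18, 23, 21]; 1 leaf entered; closest P3.

== RESULT ==
1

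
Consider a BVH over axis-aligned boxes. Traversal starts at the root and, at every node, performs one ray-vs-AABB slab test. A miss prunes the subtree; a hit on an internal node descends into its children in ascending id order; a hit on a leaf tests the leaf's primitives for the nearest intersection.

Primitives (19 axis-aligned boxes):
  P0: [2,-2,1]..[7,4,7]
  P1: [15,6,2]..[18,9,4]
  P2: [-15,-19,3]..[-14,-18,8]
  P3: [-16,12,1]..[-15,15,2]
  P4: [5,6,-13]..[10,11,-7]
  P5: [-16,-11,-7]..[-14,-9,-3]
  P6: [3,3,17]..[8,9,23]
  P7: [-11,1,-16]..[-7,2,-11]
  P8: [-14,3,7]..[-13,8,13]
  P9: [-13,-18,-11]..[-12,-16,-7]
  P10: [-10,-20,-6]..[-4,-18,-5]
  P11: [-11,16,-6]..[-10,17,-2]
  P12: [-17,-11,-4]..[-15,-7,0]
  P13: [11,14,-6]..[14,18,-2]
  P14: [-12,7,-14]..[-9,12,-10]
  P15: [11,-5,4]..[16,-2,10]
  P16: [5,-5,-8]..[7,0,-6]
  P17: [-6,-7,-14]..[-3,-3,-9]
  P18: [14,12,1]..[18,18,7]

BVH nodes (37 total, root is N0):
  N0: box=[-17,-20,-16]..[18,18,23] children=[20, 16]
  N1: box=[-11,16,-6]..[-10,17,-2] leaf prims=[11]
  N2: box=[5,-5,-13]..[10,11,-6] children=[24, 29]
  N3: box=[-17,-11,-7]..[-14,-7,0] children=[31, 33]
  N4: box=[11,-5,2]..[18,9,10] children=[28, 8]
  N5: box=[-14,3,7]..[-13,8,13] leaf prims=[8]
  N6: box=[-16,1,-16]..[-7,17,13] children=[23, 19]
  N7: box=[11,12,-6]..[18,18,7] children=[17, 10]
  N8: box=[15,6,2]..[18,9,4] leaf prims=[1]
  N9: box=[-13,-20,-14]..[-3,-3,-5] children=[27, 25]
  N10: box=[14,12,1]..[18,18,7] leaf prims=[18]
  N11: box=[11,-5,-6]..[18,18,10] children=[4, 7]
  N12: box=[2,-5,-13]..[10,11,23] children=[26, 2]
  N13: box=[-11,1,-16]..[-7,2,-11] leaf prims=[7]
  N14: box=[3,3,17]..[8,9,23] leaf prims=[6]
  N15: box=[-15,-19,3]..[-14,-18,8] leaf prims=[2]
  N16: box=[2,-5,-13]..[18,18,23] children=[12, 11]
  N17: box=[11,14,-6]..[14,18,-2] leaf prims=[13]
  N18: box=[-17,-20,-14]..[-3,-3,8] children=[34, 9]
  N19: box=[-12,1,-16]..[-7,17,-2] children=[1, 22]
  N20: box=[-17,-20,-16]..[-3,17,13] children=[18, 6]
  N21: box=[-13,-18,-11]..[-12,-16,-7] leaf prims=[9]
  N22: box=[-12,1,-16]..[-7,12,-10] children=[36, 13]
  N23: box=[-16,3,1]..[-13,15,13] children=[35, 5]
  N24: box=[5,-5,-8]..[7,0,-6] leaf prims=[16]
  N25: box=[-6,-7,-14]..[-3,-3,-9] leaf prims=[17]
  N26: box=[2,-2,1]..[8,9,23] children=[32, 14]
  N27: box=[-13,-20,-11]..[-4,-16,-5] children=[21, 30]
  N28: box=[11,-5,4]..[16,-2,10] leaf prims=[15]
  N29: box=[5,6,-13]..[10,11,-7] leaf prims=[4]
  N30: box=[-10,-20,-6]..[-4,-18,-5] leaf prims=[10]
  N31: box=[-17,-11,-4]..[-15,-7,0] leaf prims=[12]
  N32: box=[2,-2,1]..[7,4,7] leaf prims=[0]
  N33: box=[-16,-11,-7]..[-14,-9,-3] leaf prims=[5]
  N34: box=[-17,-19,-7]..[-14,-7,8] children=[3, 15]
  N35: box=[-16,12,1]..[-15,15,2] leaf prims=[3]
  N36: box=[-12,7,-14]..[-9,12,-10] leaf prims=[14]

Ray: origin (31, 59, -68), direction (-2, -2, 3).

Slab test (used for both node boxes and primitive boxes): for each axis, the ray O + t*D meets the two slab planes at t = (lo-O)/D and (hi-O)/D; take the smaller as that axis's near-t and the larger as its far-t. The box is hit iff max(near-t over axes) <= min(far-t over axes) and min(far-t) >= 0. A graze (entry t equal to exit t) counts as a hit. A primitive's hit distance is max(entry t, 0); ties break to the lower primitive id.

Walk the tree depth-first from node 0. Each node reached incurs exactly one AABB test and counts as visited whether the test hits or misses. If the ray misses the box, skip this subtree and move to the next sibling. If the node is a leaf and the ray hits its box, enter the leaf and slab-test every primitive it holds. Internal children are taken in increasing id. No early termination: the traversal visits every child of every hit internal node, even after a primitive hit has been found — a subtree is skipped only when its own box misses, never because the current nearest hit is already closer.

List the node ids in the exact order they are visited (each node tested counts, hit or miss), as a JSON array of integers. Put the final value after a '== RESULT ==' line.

Traverse from the root:
N0 x:[13/2,24] y:[41/2,79/2] z:[52/3,91/3] -> hit [41/2,24], descend [16, 20]
  N16 x:[13/2,29/2] y:[41/2,32] z:[55/3,91/3] -> miss, prune
  N20 x:[17,24] y:[21,79/2] z:[52/3,27] -> hit [21,24], descend [6, 18]
    N6 x:[19,47/2] y:[21,29] z:[52/3,27] -> hit [21,47/2], descend [19, 23]
      N19 x:[19,43/2] y:[21,29] z:[52/3,22] -> hit [21,43/2], descend [1, 22]
        N1 x:[41/2,21] y:[21,43/2] z:[62/3,22] -> hit [21,21] leaf, test {P11@t=21}
        N22 x:[19,43/2] y:[47/2,29] z:[52/3,58/3] -> miss, prune
      N23 x:[22,47/2] y:[22,28] z:[23,27] -> hit [23,47/2], descend [5, 35]
        N5 x:[22,45/2] y:[51/2,28] z:[25,27] -> miss, prune
        N35 x:[23,47/2] y:[22,47/2] z:[23,70/3] -> hit [23,70/3] leaf, test {P3@t=23}
    N18 x:[17,24] y:[31,79/2] z:[18,76/3] -> miss, prune

11 AABB tests over nodes [0, 16, 20, 6, 19, 1, 22, 23, 5, 35, 18]; 2 leaves entered; closest P11.

== RESULT ==
[0, 16, 20, 6, 19, 1, 22, 23, 5, 35, 18]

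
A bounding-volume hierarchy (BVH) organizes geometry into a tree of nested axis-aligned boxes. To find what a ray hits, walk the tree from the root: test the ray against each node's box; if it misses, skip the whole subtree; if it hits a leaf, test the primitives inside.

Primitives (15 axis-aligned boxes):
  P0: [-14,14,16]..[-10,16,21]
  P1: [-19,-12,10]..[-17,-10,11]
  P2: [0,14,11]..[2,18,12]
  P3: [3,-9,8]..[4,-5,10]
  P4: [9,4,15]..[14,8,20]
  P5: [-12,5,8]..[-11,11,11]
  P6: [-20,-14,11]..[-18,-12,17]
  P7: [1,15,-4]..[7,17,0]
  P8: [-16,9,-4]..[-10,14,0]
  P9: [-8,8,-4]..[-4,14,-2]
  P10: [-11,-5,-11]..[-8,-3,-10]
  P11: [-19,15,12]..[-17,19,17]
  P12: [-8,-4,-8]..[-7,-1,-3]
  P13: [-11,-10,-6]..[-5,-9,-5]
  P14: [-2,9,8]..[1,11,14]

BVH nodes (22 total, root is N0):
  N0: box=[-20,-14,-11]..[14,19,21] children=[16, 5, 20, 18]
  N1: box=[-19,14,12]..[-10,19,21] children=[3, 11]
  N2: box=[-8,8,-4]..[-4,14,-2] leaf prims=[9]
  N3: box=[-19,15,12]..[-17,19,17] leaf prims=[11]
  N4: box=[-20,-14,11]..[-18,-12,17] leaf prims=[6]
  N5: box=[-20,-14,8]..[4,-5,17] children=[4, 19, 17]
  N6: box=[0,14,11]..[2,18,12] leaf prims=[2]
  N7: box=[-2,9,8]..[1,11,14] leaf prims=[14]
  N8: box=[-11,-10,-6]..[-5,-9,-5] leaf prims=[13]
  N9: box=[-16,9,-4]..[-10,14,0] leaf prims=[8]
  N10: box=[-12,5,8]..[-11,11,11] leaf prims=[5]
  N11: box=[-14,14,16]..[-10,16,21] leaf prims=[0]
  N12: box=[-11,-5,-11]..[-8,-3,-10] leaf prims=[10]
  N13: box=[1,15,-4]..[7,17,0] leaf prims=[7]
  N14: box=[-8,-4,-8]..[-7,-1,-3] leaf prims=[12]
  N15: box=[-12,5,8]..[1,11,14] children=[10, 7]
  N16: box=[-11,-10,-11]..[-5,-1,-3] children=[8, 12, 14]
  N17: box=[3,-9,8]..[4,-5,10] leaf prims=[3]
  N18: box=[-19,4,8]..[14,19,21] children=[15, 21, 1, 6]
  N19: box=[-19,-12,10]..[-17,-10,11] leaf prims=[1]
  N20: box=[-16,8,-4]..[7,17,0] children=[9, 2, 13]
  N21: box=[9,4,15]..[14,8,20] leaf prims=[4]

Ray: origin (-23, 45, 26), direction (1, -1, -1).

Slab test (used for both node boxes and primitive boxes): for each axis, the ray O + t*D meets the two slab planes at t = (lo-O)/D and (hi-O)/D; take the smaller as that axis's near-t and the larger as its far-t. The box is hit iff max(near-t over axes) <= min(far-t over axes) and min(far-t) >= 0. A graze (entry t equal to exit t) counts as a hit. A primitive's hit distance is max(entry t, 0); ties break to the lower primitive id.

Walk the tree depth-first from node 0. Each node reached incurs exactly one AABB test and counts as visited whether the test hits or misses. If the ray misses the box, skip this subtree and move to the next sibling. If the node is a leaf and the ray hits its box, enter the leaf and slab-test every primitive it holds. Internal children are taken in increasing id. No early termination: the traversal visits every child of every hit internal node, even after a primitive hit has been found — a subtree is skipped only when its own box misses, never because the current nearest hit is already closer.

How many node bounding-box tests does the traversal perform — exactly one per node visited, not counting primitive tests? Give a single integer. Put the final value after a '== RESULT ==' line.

Traverse from the root:
N0 x:[3,37] y:[26,59] z:[5,37] -> hit [26,37], descend [5, 16, 18, 20]
  N5 x:[3,27] y:[50,59] z:[9,18] -> miss, prune
  N16 x:[12,18] y:[46,55] z:[29,37] -> miss, prune
  N18 x:[4,37] y:[26,41] z:[5,18] -> miss, prune
  N20 x:[7,30] y:[28,37] z:[26,30] -> hit [28,30], descend [2, 9, 13]
    N2 x:[15,19] y:[31,37] z:[28,30] -> miss, prune
    N9 x:[7,13] y:[31,36] z:[26,30] -> miss, prune
    N13 x:[24,30] y:[28,30] z:[26,30] -> hit [28,30] leaf, test {P7@t=28}

order=[0, 5, 16, 18, 20, 2, 9, 13]  |boxes|=8  |leaves|=1  hit=P7

== RESULT ==
8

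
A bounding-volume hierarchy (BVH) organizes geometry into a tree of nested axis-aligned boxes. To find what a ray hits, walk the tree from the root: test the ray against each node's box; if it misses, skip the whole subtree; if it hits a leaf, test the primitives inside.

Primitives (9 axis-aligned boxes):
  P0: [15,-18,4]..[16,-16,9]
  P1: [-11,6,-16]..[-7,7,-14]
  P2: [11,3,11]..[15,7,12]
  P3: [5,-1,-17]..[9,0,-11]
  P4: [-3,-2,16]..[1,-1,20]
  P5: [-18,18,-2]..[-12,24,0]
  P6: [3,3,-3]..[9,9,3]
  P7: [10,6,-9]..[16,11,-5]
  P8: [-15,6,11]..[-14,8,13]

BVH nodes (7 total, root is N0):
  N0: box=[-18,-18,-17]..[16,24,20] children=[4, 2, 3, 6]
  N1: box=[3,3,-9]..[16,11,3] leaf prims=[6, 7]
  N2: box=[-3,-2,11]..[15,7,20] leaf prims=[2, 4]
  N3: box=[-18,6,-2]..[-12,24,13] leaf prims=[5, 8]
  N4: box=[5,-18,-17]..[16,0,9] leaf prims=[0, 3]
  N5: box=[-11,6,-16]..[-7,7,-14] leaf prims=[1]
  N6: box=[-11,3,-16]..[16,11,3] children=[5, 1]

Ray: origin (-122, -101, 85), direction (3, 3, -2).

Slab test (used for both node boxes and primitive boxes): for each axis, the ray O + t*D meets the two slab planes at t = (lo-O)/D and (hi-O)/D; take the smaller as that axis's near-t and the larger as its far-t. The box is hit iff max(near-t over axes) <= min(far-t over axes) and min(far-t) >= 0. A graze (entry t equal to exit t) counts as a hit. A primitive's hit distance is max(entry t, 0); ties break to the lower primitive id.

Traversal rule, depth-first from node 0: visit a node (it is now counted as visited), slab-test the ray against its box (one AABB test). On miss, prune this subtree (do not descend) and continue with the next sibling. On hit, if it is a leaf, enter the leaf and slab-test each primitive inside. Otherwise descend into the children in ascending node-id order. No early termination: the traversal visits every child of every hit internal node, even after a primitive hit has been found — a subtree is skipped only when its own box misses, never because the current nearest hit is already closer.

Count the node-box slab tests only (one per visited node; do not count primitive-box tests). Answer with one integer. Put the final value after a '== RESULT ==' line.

Trace the traversal:
N0 x:[104/3,46] y:[83/3,125/3] z:[65/2,51] -> hit [104/3,125/3], descend [2, 3, 4, 6]
  N2 x:[119/3,137/3] y:[33,36] z:[65/2,37] -> miss, prune
  N3 x:[104/3,110/3] y:[107/3,125/3] z:[36,87/2] -> hit [36,110/3] leaf, test {P5(miss), P8@t=36}
  N4 x:[127/3,46] y:[83/3,101/3] z:[38,51] -> miss, prune
  N6 x:[37,46] y:[104/3,112/3] z:[41,101/2] -> miss, prune

5 AABB tests over nodes [0, 2, 3, 4, 6]; 1 leaf entered; closest P8.

== RESULT ==
5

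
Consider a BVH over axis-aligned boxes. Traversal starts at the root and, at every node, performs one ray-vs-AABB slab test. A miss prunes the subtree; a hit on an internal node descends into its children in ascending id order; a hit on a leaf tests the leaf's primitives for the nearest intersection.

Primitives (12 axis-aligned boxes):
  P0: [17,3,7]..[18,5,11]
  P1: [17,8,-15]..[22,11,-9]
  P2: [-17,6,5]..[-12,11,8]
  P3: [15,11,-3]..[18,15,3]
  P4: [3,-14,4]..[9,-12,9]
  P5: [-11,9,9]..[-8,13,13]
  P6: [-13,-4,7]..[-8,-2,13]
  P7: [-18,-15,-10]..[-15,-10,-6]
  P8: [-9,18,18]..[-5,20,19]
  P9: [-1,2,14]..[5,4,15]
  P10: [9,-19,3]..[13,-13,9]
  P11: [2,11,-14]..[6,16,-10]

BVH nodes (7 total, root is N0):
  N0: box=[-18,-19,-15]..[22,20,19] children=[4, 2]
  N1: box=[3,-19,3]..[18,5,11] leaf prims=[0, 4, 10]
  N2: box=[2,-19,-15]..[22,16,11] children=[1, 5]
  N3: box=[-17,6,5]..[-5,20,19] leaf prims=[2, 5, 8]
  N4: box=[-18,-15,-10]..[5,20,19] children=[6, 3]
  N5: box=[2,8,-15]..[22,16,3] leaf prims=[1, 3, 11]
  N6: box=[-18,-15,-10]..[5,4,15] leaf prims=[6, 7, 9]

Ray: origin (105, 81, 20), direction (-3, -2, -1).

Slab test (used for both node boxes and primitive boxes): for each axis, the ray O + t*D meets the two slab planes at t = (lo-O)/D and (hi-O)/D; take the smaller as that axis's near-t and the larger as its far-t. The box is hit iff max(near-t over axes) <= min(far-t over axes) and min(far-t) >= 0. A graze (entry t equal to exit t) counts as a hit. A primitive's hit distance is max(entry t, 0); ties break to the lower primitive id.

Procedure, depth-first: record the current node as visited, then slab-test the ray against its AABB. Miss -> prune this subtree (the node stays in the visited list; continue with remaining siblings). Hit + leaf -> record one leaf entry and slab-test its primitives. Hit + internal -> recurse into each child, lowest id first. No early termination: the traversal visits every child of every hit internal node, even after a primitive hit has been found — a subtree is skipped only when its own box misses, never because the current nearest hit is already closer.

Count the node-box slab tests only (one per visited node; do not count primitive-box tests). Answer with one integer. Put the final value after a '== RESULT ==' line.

Walk:
N0 x:[83/3,41] y:[61/2,50] z:[1,35] -> hit [61/2,35], descend [2, 4]
  N2 x:[83/3,103/3] y:[65/2,50] z:[9,35] -> hit [65/2,103/3], descend [1, 5]
    N1 x:[29,34] y:[38,50] z:[9,17] -> miss, prune
    N5 x:[83/3,103/3] y:[65/2,73/2] z:[17,35] -> hit [65/2,103/3] leaf, test {P1(miss), P3(miss), P11@t=33}
  N4 x:[100/3,41] y:[61/2,48] z:[1,30] -> miss, prune

order=[0, 2, 1, 5, 4]  |boxes|=5  |leaves|=1  hit=P11

== RESULT ==
5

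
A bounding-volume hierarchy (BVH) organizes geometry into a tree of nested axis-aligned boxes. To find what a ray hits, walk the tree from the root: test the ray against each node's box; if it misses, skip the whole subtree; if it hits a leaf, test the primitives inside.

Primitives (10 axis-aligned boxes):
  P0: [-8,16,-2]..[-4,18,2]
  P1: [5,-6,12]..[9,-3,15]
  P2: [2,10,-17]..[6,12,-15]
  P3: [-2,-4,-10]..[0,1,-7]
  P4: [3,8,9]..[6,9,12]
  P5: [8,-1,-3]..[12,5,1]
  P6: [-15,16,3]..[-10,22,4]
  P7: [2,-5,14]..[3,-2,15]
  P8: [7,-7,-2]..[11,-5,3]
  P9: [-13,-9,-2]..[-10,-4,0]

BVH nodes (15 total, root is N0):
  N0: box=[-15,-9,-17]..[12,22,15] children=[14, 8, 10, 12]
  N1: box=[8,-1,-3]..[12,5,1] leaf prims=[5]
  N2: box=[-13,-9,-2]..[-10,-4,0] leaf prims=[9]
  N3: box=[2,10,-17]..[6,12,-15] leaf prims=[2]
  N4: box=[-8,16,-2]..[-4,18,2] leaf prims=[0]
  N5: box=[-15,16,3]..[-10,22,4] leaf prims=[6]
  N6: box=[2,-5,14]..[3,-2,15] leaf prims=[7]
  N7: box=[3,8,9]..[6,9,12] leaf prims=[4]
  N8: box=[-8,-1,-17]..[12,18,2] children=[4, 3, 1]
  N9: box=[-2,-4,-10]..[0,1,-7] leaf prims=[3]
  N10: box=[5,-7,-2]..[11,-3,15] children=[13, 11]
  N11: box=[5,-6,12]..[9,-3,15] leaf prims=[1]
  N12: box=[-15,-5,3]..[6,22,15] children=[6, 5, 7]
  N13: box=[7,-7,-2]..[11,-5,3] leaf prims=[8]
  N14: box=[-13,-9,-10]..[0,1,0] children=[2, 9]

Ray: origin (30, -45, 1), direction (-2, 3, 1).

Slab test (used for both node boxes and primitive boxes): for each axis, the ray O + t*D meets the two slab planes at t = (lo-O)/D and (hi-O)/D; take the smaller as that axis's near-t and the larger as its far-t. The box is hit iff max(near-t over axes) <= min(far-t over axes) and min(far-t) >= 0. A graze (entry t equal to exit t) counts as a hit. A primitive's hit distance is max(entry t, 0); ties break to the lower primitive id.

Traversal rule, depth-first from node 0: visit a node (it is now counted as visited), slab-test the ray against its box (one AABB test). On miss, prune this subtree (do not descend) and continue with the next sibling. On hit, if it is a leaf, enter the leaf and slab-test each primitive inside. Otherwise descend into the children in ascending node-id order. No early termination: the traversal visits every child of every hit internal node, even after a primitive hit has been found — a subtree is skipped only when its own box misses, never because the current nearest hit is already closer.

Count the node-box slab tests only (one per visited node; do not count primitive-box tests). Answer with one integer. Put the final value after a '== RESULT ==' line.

Traverse from the root:
N0 x:[9,45/2] y:[12,67/3] z:[-18,14] -> hit [12,14], descend [8, 10, 12, 14]
  N8 x:[9,19] y:[44/3,21] z:[-18,1] -> miss, prune
  N10 x:[19/2,25/2] y:[38/3,14] z:[-3,14] -> miss, prune
  N12 x:[12,45/2] y:[40/3,67/3] z:[2,14] -> hit [40/3,14], descend [5, 6, 7]
    N5 x:[20,45/2] y:[61/3,67/3] z:[2,3] -> miss, prune
    N6 x:[27/2,14] y:[40/3,43/3] z:[13,14] -> hit [27/2,14] leaf, test {P7@t=27/2}
    N7 x:[12,27/2] y:[53/3,18] z:[8,11] -> miss, prune
  N14 x:[15,43/2] y:[12,46/3] z:[-11,-1] -> miss, prune

order=[0, 8, 10, 12, 5, 6, 7, 14]  |boxes|=8  |leaves|=1  hit=P7

== RESULT ==
8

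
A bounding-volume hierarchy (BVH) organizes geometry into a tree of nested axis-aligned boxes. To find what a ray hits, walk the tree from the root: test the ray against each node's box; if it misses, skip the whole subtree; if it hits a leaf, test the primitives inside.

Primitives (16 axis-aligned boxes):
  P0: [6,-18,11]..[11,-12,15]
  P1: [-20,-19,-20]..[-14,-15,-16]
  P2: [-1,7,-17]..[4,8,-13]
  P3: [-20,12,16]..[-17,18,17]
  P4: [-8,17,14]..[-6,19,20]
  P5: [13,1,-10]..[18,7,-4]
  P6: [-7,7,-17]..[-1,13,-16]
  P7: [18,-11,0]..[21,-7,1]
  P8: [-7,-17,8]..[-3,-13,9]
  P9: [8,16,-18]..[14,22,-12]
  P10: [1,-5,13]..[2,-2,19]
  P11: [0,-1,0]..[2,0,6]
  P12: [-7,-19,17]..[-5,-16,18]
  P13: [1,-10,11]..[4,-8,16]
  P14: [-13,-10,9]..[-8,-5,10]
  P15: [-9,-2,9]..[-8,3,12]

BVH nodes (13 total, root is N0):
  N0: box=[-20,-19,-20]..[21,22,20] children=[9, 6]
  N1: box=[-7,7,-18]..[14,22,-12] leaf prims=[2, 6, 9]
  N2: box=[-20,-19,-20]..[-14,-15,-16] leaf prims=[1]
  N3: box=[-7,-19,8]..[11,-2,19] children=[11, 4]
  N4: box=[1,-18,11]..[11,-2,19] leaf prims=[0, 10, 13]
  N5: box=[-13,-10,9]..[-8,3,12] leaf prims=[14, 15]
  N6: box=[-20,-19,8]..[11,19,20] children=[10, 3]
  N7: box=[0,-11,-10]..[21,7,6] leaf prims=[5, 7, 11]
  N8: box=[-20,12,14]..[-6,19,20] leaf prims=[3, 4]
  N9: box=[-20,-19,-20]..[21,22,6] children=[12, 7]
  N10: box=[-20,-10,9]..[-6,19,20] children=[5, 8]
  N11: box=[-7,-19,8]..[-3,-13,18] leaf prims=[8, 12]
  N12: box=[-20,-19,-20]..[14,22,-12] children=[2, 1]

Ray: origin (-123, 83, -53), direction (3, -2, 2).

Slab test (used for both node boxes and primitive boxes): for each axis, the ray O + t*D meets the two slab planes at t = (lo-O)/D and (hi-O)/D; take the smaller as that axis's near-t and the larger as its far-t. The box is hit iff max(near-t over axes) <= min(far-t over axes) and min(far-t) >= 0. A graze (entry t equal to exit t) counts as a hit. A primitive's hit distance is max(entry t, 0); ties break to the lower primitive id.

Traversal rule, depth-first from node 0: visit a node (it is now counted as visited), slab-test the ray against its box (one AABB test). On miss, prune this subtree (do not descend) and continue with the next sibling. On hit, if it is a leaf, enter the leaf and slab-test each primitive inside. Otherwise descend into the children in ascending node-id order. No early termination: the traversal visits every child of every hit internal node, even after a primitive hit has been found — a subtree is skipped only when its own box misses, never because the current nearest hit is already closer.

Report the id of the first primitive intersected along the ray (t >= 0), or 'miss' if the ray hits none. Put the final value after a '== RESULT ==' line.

Trace the traversal:
N0 x:[103/3,48] y:[61/2,51] z:[33/2,73/2] -> hit [103/3,73/2], descend [6, 9]
  N6 x:[103/3,134/3] y:[32,51] z:[61/2,73/2] -> hit [103/3,73/2], descend [3, 10]
    N3 x:[116/3,134/3] y:[85/2,51] z:[61/2,36] -> miss, prune
    N10 x:[103/3,39] y:[32,93/2] z:[31,73/2] -> hit [103/3,73/2], descend [5, 8]
      N5 x:[110/3,115/3] y:[40,93/2] z:[31,65/2] -> miss, prune
      N8 x:[103/3,39] y:[32,71/2] z:[67/2,73/2] -> hit [103/3,71/2] leaf, test {P3@t=69/2, P4(miss)}
  N9 x:[103/3,48] y:[61/2,51] z:[33/2,59/2] -> miss, prune

Summary -> nodes [0, 6, 3, 10, 5, 8, 9]; box-tests=7; leaf-entries=1; first=P3

== RESULT ==
3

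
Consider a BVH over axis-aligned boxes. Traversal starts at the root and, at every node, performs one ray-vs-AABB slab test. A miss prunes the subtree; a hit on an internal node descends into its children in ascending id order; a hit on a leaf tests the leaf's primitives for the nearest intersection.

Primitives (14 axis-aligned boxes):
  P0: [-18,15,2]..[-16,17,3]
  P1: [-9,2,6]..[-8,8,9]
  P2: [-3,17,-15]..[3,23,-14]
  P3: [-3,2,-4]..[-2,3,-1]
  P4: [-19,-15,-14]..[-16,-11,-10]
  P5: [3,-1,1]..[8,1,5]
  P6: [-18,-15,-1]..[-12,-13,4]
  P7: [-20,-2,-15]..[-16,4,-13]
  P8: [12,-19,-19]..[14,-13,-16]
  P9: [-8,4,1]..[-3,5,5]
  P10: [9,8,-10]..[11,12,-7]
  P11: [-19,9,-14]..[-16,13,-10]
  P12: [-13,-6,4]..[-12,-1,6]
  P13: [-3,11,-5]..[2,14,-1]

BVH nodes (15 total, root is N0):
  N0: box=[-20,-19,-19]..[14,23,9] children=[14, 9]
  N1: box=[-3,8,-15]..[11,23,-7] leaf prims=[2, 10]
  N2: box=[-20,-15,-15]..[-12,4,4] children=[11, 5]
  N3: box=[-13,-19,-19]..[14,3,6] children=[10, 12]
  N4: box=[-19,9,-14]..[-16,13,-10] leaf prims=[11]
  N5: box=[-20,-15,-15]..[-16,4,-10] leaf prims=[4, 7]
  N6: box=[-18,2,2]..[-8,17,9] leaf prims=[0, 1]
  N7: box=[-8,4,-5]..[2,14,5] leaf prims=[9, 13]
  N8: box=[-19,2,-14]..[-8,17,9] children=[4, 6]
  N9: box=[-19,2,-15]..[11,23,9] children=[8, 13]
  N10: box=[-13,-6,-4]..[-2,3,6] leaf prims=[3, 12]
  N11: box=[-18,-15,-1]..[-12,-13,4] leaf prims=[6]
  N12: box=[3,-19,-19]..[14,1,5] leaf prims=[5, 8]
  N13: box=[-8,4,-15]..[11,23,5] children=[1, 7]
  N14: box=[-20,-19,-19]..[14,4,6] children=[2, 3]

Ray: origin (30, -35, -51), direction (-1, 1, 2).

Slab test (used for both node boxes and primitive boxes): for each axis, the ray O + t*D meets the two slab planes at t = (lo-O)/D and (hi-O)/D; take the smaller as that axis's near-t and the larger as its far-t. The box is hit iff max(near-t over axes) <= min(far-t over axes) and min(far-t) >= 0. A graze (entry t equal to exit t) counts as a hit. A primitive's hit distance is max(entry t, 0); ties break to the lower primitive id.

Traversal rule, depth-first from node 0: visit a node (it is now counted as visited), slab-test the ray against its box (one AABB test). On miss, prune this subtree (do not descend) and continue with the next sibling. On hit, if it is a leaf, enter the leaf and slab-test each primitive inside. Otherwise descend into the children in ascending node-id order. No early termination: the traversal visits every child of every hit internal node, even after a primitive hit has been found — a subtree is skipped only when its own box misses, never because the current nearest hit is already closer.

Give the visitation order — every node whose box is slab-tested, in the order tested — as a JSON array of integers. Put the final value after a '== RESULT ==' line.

Traverse from the root:
N0 x:[16,50] y:[16,58] z:[16,30] -> hit [16,30], descend [9, 14]
  N9 x:[19,49] y:[37,58] z:[18,30] -> miss, prune
  N14 x:[16,50] y:[16,39] z:[16,57/2] -> hit [16,57/2], descend [2, 3]
    N2 x:[42,50] y:[20,39] z:[18,55/2] -> miss, prune
    N3 x:[16,43] y:[16,38] z:[16,57/2] -> hit [16,57/2], descend [10, 12]
      N10 x:[32,43] y:[29,38] z:[47/2,57/2] -> miss, prune
      N12 x:[16,27] y:[16,36] z:[16,28] -> hit [16,27] leaf, test {P5(miss), P8@t=16}

7 AABB tests over nodes [0, 9, 14, 2, 3, 10, 12]; 1 leaf entered; closest P8.

== RESULT ==
[0, 9, 14, 2, 3, 10, 12]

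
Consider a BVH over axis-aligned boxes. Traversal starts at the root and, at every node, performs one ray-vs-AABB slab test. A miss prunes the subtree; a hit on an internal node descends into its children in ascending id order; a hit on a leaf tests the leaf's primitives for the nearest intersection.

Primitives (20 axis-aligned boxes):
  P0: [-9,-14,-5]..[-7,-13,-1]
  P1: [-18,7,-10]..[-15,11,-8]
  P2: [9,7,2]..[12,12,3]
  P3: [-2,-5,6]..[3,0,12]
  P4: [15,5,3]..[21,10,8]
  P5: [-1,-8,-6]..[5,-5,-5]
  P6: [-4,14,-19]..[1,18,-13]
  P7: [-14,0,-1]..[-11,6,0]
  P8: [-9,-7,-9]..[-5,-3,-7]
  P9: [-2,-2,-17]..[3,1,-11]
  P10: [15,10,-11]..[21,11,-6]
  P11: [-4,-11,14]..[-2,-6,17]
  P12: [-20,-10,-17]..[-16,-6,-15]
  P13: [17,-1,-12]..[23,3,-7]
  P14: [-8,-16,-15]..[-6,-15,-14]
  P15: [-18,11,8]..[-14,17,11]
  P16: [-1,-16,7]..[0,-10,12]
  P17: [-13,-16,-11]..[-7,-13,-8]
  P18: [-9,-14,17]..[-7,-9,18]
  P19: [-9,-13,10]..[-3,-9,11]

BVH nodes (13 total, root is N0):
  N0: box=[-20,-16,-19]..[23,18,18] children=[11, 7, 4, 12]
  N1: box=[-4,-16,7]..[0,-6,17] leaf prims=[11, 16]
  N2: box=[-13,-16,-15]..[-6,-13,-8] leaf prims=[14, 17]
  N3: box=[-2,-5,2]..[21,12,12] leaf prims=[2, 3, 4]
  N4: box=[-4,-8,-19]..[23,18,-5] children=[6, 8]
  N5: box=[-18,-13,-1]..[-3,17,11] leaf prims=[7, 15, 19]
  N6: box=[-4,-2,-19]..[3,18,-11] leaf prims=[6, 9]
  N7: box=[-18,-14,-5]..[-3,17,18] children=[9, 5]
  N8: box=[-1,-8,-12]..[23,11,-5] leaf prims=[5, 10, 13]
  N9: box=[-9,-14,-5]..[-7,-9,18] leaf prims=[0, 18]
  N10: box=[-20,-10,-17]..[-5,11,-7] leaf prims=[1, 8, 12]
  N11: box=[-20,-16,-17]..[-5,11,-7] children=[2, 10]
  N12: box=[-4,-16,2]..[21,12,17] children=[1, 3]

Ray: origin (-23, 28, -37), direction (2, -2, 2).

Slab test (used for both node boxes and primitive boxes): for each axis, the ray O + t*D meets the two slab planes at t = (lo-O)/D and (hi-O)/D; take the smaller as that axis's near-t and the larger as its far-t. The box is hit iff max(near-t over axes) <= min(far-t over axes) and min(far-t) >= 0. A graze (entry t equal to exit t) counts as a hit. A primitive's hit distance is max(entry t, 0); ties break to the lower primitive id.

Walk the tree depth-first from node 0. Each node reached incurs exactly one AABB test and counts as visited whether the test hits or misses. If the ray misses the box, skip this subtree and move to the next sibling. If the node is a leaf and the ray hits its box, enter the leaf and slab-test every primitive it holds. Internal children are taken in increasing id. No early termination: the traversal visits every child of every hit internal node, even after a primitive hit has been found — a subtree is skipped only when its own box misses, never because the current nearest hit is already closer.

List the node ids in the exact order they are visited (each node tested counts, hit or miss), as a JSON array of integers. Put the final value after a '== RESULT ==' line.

Walk:
N0 x:[3/2,23] y:[5,22] z:[9,55/2] -> hit [9,22], descend [4, 7, 11, 12]
  N4 x:[19/2,23] y:[5,18] z:[9,16] -> hit [19/2,16], descend [6, 8]
    N6 x:[19/2,13] y:[5,15] z:[9,13] -> hit [19/2,13] leaf, test {P6(miss), P9(miss)}
    N8 x:[11,23] y:[17/2,18] z:[25/2,16] -> hit [25/2,16] leaf, test {P5(miss), P10(miss), P13(miss)}
  N7 x:[5/2,10] y:[11/2,21] z:[16,55/2] -> miss, prune
  N11 x:[3/2,9] y:[17/2,22] z:[10,15] -> miss, prune
  N12 x:[19/2,22] y:[8,22] z:[39/2,27] -> hit [39/2,22], descend [1, 3]
    N1 x:[19/2,23/2] y:[17,22] z:[22,27] -> miss, prune
    N3 x:[21/2,22] y:[8,33/2] z:[39/2,49/2] -> miss, prune

order=[0, 4, 6, 8, 7, 11, 12, 1, 3]  |boxes|=9  |leaves|=2  hit=miss

== RESULT ==
[0, 4, 6, 8, 7, 11, 12, 1, 3]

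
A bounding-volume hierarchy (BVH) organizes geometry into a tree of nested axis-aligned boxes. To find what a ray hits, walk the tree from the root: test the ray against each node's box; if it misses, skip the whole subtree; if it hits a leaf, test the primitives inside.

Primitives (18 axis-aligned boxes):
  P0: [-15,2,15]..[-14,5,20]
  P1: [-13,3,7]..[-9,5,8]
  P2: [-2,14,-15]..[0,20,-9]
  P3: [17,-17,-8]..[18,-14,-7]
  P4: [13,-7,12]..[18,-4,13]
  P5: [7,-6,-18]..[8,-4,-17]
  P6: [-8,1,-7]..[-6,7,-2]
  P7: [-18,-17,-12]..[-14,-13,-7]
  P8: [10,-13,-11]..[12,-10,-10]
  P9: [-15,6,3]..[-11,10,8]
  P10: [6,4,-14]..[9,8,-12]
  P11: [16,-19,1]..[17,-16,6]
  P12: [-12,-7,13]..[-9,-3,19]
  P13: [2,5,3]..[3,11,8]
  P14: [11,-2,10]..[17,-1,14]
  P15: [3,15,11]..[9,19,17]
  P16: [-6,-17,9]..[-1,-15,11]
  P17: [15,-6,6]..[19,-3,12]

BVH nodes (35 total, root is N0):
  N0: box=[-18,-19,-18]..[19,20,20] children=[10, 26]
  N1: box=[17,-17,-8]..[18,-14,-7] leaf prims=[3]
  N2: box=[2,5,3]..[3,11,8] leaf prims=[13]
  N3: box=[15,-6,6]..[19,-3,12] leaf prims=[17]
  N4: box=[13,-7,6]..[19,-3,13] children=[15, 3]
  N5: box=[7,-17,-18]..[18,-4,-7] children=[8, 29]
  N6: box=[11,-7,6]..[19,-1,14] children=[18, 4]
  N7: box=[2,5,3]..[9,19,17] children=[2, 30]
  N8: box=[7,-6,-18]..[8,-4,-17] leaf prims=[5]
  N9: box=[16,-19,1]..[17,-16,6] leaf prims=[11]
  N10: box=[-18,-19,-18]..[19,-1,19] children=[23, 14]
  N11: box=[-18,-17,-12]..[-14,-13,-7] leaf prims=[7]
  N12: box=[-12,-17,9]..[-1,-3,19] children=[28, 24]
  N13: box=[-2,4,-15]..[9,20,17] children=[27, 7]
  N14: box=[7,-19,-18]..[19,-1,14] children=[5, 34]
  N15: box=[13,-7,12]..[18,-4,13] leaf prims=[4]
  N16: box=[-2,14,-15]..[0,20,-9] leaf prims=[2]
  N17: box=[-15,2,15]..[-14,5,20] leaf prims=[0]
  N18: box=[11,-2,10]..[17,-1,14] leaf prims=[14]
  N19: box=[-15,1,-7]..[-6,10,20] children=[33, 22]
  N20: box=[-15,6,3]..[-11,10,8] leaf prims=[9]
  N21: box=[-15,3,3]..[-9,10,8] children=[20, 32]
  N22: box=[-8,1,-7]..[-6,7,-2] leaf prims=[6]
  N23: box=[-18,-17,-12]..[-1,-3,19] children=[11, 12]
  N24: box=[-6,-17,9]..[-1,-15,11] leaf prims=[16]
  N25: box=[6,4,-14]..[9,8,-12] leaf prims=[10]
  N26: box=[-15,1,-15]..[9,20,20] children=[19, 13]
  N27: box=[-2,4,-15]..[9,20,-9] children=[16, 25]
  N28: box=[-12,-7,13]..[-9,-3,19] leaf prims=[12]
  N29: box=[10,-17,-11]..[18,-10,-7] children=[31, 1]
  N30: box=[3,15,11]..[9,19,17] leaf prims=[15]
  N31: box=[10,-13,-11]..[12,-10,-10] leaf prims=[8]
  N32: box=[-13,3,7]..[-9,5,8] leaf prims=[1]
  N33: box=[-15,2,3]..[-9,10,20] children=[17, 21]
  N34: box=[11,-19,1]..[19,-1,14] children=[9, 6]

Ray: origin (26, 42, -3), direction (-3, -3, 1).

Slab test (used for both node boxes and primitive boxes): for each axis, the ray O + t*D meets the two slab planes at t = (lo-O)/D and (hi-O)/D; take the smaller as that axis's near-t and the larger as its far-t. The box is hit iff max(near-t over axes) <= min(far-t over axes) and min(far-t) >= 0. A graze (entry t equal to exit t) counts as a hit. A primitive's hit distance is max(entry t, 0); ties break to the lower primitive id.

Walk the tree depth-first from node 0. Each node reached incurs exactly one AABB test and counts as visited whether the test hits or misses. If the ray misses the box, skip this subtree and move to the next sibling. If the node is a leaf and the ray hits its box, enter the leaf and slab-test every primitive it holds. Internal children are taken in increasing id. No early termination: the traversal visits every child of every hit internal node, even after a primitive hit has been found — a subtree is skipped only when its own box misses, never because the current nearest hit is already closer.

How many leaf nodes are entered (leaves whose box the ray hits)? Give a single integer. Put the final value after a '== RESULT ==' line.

Traverse from the root:
N0 x:[7/3,44/3] y:[22/3,61/3] z:[-15,23] -> hit [22/3,44/3], descend [10, 26]
  N10 x:[7/3,44/3] y:[43/3,61/3] z:[-15,22] -> hit [43/3,44/3], descend [14, 23]
    N14 x:[7/3,19/3] y:[43/3,61/3] z:[-15,17] -> miss, prune
    N23 x:[9,44/3] y:[15,59/3] z:[-9,22] -> miss, prune
  N26 x:[17/3,41/3] y:[22/3,41/3] z:[-12,23] -> hit [22/3,41/3], descend [13, 19]
    N13 x:[17/3,28/3] y:[22/3,38/3] z:[-12,20] -> hit [22/3,28/3], descend [7, 27]
      N7 x:[17/3,8] y:[23/3,37/3] z:[6,20] -> hit [23/3,8], descend [2, 30]
        N2 x:[23/3,8] y:[31/3,37/3] z:[6,11] -> miss, prune
        N30 x:[17/3,23/3] y:[23/3,9] z:[14,20] -> miss, prune
      N27 x:[17/3,28/3] y:[22/3,38/3] z:[-12,-6] -> miss, prune
    N19 x:[32/3,41/3] y:[32/3,41/3] z:[-4,23] -> hit [32/3,41/3], descend [22, 33]
      N22 x:[32/3,34/3] y:[35/3,41/3] z:[-4,1] -> miss, prune
      N33 x:[35/3,41/3] y:[32/3,40/3] z:[6,23] -> hit [35/3,40/3], descend [17, 21]
        N17 x:[40/3,41/3] y:[37/3,40/3] z:[18,23] -> miss, prune
        N21 x:[35/3,41/3] y:[32/3,13] z:[6,11] -> miss, prune

order=[0, 10, 14, 23, 26, 13, 7, 2, 30, 27, 19, 22, 33, 17, 21]  |boxes|=15  |leaves|=0  hit=miss

== RESULT ==
0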